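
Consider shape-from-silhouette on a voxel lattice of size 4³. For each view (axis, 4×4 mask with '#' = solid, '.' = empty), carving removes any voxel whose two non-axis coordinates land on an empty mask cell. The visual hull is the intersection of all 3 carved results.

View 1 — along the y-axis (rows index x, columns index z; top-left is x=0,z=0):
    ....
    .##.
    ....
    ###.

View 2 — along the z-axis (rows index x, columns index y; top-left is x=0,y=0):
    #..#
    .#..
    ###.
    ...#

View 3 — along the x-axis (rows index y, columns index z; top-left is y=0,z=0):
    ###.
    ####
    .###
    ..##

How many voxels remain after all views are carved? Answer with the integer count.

full grid |V| = 64
[1] y-view keeps 5 columns → grid now 20
[2] z-view keeps 7 columns → grid now 5
[3] x-view keeps 12 columns → grid now 3

3 voxels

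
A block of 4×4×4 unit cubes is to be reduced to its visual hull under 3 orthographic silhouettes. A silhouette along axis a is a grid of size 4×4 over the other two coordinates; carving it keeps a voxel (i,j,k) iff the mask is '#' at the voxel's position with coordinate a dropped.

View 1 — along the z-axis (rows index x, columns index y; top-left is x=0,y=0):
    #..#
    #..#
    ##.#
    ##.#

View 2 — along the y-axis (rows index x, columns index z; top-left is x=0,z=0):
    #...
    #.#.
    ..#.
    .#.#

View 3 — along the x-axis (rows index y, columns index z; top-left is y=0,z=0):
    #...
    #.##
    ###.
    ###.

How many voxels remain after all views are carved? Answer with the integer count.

9 voxels

full grid |V| = 64
  1. axis=2 (XY plane), |mask|=10  ⇒  voxels=40
  2. axis=1 (XZ plane), |mask|=6  ⇒  voxels=15
  3. axis=0 (YZ plane), |mask|=10  ⇒  voxels=9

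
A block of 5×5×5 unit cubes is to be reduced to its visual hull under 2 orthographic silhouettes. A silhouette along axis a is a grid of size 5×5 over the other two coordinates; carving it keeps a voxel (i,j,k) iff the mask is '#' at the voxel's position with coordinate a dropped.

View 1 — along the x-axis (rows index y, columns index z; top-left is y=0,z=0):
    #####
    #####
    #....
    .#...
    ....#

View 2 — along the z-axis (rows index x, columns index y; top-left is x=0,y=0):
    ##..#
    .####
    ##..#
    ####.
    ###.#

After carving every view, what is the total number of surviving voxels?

voxel count = 54

initial block: 5^3 = 125
V1 x: intersect with YZ mask (13 set) -- 65 left
V2 z: intersect with XY mask (18 set) -- 54 left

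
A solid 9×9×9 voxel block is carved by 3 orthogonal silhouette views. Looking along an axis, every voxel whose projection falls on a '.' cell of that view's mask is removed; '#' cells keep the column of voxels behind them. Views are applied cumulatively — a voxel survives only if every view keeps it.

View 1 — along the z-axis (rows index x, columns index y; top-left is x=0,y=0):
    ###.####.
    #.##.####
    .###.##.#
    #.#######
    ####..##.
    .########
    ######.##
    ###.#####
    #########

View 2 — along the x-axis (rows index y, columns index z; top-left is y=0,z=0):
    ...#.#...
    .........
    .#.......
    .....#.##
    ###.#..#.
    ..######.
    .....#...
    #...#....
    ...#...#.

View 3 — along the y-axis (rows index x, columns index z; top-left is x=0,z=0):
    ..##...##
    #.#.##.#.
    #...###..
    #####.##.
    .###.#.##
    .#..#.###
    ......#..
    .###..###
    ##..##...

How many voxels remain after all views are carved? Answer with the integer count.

|visual hull| = 80

initial block: 9^3 = 729
step 1: project along z, AND mask (67/81) → |grid| = 603
step 2: project along x, AND mask (22/81) → |grid| = 160
step 3: project along y, AND mask (42/81) → |grid| = 80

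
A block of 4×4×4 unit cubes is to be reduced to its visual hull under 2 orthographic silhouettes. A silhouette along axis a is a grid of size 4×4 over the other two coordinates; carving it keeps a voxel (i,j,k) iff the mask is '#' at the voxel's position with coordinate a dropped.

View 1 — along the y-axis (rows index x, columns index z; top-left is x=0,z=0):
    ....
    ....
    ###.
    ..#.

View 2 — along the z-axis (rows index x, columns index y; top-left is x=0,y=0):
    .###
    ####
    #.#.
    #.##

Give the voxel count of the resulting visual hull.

9 voxels

initial block: 4^3 = 64
[1] y-view keeps 4 columns → grid now 16
[2] z-view keeps 12 columns → grid now 9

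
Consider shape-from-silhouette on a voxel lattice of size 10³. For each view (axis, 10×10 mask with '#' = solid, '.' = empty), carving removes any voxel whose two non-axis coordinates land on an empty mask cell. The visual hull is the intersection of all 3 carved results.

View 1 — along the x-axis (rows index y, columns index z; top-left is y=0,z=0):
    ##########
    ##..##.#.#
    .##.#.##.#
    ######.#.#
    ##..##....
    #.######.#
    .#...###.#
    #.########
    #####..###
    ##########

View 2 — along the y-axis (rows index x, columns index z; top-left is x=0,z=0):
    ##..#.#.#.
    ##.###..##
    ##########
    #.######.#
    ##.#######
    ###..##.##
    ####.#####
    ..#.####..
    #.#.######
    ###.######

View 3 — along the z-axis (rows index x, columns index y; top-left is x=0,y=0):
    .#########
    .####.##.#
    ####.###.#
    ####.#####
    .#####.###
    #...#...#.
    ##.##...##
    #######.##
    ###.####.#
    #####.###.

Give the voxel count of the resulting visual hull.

full grid |V| = 1000
step 1: project along x, AND mask (74/100) → |grid| = 740
step 2: project along y, AND mask (77/100) → |grid| = 572
step 3: project along z, AND mask (75/100) → |grid| = 427

voxel count = 427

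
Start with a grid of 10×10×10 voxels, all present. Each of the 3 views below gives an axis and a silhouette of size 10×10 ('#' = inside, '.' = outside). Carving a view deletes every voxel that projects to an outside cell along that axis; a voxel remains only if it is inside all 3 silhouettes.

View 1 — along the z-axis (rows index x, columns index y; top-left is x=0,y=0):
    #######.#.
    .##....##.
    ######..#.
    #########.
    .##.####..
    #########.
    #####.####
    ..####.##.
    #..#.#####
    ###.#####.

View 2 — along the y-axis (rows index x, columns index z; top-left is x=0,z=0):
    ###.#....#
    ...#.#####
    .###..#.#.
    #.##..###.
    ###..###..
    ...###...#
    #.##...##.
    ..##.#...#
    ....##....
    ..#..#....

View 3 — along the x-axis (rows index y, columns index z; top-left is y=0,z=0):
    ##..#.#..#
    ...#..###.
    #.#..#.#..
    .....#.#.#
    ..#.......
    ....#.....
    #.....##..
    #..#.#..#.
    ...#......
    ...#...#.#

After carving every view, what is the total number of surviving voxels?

remaining voxels: 101

full grid |V| = 1000
after view 1 [z-axis, 73 of 100 cells solid] → remaining = 730
after view 2 [y-axis, 45 of 100 cells solid] → remaining = 324
after view 3 [x-axis, 29 of 100 cells solid] → remaining = 101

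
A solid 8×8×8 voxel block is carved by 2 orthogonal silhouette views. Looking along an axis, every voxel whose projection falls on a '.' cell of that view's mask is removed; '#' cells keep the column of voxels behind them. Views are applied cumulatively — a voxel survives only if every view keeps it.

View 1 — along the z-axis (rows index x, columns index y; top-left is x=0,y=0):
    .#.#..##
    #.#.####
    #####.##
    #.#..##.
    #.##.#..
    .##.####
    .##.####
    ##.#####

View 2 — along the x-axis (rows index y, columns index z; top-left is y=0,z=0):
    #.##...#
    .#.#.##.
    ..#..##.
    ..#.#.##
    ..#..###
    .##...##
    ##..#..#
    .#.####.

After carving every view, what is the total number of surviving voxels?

initial block: 8^3 = 512
V1 z: intersect with XY mask (44 set) -- 352 left
V2 x: intersect with YZ mask (32 set) -- 176 left

voxel count = 176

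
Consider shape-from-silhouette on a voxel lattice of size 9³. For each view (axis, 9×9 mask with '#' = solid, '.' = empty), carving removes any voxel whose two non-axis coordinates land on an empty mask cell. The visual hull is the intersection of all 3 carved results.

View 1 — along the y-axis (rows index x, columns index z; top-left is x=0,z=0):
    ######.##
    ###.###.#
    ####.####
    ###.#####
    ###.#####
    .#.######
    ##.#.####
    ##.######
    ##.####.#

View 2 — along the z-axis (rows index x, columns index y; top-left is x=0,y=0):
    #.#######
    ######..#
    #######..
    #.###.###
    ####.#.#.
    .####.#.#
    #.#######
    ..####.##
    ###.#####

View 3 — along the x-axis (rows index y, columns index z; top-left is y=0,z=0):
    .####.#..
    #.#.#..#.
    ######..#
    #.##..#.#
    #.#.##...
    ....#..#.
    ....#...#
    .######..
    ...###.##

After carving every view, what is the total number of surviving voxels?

before carving: 729 voxels (9×9×9)
  1. axis=1 (XZ plane), |mask|=68  ⇒  voxels=612
  2. axis=2 (XY plane), |mask|=63  ⇒  voxels=475
  3. axis=0 (YZ plane), |mask|=40  ⇒  voxels=230

230 voxels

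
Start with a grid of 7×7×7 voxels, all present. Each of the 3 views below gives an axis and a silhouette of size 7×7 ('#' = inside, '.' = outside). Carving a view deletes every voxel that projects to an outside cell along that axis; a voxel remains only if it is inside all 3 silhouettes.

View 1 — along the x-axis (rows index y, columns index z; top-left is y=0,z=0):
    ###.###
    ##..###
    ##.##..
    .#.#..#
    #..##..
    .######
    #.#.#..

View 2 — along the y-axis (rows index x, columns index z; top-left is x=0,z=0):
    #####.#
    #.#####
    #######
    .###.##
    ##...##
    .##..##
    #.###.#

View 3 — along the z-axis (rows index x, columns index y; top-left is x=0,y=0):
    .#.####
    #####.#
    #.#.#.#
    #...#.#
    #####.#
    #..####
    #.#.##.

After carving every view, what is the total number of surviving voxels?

|visual hull| = 99

initial block: 7^3 = 343
V1 x: intersect with YZ mask (30 set) -- 210 left
V2 y: intersect with XZ mask (37 set) -- 155 left
V3 z: intersect with XY mask (33 set) -- 99 left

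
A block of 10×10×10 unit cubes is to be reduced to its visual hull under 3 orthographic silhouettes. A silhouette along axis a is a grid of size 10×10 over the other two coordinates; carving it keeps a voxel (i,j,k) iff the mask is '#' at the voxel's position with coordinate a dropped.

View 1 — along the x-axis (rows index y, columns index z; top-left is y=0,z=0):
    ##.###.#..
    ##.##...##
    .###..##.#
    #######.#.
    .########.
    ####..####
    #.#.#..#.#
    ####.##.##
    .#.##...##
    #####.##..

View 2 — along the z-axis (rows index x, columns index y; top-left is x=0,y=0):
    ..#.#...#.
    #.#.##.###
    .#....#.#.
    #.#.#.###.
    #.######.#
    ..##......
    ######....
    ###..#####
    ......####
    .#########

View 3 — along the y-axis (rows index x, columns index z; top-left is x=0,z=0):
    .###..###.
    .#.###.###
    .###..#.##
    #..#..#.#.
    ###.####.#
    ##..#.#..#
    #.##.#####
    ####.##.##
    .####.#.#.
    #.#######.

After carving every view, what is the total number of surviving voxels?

|visual hull| = 260

full grid |V| = 1000
V1 x: intersect with YZ mask (67 set) -- 670 left
V2 z: intersect with XY mask (56 set) -- 370 left
V3 y: intersect with XZ mask (66 set) -- 260 left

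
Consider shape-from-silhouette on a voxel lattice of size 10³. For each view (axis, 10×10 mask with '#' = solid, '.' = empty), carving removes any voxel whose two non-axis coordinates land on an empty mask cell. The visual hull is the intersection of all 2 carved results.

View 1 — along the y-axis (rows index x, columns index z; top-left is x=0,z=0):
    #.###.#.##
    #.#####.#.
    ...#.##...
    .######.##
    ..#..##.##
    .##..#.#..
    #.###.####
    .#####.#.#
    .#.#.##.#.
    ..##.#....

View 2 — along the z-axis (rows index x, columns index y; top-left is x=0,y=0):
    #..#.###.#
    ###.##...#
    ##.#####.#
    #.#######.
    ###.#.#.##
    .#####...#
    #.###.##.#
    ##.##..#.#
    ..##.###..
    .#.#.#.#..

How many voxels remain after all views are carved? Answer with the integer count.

before carving: 1000 voxels (10×10×10)
[1] y-view keeps 57 columns → grid now 570
[2] z-view keeps 63 columns → grid now 366

remaining voxels: 366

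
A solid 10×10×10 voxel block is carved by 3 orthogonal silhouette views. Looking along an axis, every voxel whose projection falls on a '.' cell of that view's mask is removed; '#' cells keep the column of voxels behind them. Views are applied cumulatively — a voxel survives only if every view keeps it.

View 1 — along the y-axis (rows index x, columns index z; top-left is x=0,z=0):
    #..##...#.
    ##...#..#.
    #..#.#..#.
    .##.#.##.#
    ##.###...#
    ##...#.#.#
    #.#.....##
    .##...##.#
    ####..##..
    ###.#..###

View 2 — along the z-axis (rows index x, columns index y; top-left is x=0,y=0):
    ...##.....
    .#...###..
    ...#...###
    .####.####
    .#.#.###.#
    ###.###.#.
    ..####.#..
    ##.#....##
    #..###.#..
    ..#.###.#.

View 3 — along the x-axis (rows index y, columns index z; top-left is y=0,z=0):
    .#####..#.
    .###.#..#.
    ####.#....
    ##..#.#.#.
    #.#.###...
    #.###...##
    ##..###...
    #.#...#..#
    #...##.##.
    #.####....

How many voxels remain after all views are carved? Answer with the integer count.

initial block: 10^3 = 1000
[1] y-view keeps 51 columns → grid now 510
[2] z-view keeps 51 columns → grid now 269
[3] x-view keeps 51 columns → grid now 134

134 voxels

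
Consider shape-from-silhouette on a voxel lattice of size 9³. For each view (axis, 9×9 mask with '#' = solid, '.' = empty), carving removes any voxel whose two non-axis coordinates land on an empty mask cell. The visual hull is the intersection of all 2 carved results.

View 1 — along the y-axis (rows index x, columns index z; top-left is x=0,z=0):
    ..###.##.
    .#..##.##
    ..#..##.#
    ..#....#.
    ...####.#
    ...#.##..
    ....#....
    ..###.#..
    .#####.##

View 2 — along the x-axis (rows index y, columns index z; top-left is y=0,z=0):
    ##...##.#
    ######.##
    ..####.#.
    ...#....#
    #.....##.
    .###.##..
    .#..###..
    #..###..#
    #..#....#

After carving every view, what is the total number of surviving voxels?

159 voxels

full grid |V| = 729
V1 y: intersect with XZ mask (36 set) -- 324 left
V2 x: intersect with YZ mask (40 set) -- 159 left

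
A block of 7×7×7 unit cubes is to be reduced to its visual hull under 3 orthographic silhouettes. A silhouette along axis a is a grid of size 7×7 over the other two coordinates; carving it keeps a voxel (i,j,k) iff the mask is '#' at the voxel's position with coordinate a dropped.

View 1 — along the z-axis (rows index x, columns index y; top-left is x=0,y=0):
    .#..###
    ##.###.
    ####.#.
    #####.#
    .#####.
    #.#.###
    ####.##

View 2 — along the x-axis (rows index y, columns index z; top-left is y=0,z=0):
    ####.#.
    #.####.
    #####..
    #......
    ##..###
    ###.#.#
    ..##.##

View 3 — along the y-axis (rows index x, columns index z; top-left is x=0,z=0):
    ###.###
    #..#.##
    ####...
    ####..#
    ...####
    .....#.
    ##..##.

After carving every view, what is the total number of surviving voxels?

start: 7×7×7 = 343 voxels
V1 z: intersect with XY mask (36 set) -- 252 left
V2 x: intersect with YZ mask (30 set) -- 156 left
V3 y: intersect with XZ mask (28 set) -- 89 left

|visual hull| = 89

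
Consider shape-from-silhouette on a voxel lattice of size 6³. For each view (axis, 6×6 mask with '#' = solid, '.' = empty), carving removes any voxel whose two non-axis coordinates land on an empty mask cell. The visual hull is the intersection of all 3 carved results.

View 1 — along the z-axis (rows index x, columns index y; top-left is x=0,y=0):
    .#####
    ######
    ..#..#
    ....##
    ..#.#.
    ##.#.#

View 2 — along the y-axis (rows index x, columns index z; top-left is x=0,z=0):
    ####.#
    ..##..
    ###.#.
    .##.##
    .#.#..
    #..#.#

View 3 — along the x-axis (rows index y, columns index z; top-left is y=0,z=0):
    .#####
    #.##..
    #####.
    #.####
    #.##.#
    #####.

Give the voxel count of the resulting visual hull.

start: 6×6×6 = 216 voxels
[1] z-view keeps 21 columns → grid now 126
[2] y-view keeps 20 columns → grid now 69
[3] x-view keeps 27 columns → grid now 56

voxel count = 56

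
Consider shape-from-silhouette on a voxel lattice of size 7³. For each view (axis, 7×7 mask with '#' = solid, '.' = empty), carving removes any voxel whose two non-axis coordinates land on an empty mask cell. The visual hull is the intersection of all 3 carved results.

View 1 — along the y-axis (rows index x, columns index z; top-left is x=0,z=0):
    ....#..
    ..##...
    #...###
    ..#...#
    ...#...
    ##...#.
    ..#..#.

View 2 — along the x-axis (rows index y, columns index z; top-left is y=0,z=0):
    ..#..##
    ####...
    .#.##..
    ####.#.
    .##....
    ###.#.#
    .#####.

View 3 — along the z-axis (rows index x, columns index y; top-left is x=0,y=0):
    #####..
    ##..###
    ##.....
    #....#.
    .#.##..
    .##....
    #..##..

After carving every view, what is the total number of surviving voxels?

voxel count = 25

before carving: 343 voxels (7×7×7)
step 1: project along y, AND mask (15/49) → |grid| = 105
step 2: project along x, AND mask (27/49) → |grid| = 57
step 3: project along z, AND mask (22/49) → |grid| = 25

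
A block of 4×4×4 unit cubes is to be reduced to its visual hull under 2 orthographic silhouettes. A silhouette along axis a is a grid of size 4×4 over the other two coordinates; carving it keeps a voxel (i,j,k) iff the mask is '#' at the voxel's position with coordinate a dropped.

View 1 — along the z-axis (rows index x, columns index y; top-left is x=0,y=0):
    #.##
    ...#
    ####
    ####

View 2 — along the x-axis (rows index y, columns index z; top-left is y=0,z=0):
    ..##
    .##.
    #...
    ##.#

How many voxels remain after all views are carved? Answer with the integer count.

start: 4×4×4 = 64 voxels
step 1: project along z, AND mask (12/16) → |grid| = 48
step 2: project along x, AND mask (8/16) → |grid| = 25

|visual hull| = 25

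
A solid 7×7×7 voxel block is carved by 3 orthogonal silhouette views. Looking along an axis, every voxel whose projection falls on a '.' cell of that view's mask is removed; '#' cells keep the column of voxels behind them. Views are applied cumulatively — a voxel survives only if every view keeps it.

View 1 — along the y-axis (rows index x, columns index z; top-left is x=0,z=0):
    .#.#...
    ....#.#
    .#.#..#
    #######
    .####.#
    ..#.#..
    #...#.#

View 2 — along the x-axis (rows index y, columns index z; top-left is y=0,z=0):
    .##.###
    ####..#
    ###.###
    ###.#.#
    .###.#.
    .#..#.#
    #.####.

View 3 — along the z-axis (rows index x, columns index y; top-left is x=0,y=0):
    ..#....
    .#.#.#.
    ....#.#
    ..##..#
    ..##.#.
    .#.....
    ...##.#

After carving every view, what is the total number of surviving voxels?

voxel count = 42

initial block: 7^3 = 343
[1] y-view keeps 24 columns → grid now 168
[2] x-view keeps 33 columns → grid now 116
[3] z-view keeps 16 columns → grid now 42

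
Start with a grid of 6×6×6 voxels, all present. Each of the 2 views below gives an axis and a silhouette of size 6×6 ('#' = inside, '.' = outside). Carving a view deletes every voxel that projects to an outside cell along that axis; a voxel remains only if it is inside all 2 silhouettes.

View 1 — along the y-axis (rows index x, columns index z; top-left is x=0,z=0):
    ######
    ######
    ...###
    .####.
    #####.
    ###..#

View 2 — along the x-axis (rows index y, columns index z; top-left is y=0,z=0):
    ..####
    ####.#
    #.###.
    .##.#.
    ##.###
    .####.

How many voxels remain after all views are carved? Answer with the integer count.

start: 6×6×6 = 216 voxels
[1] y-view keeps 28 columns → grid now 168
[2] x-view keeps 25 columns → grid now 119

|visual hull| = 119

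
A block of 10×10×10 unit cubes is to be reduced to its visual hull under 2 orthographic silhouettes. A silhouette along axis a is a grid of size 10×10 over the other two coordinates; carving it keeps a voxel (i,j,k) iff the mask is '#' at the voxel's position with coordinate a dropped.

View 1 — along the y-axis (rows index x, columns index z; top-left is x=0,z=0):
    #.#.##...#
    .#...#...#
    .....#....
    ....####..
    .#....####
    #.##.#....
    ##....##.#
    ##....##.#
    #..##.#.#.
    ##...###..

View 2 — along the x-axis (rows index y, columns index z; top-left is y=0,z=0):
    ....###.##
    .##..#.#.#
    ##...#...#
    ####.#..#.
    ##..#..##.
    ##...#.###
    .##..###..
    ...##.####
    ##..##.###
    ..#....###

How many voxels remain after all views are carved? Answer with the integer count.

|visual hull| = 233

before carving: 1000 voxels (10×10×10)
after view 1 [y-axis, 42 of 100 cells solid] → remaining = 420
after view 2 [x-axis, 53 of 100 cells solid] → remaining = 233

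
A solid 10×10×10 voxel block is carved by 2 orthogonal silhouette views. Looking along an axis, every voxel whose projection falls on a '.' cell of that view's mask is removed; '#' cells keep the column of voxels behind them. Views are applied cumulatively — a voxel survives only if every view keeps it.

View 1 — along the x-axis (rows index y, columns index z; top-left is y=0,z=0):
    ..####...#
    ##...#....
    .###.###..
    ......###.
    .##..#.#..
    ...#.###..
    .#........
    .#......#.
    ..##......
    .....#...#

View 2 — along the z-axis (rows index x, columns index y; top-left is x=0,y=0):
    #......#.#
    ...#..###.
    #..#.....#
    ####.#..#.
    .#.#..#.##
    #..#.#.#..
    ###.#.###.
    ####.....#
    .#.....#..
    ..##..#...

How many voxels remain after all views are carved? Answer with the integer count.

before carving: 1000 voxels (10×10×10)
after view 1 [x-axis, 32 of 100 cells solid] → remaining = 320
after view 2 [z-axis, 42 of 100 cells solid] → remaining = 132

voxel count = 132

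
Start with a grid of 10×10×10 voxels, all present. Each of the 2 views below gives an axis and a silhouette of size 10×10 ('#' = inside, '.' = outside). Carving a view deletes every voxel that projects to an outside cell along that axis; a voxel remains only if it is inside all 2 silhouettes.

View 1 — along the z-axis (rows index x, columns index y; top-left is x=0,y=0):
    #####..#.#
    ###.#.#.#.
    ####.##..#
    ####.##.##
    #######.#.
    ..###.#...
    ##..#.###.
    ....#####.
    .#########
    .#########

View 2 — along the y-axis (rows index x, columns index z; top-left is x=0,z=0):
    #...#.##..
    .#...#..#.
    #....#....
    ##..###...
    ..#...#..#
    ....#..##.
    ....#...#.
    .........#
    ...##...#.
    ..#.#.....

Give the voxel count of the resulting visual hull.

198 voxels

start: 10×10×10 = 1000 voxels
carve view 1 (along z, XY-mask fill 69/100): 690 voxels remain
carve view 2 (along y, XZ-mask fill 28/100): 198 voxels remain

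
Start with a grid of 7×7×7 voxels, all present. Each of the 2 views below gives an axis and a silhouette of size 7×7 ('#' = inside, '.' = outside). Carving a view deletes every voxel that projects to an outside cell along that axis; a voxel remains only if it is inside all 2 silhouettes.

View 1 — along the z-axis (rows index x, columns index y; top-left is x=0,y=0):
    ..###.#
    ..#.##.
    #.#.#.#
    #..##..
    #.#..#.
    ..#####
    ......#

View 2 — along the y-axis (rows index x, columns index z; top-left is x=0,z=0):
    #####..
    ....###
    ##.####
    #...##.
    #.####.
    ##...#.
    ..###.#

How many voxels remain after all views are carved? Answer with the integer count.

start: 7×7×7 = 343 voxels
after view 1 [z-axis, 23 of 49 cells solid] → remaining = 161
after view 2 [y-axis, 29 of 49 cells solid] → remaining = 96

voxel count = 96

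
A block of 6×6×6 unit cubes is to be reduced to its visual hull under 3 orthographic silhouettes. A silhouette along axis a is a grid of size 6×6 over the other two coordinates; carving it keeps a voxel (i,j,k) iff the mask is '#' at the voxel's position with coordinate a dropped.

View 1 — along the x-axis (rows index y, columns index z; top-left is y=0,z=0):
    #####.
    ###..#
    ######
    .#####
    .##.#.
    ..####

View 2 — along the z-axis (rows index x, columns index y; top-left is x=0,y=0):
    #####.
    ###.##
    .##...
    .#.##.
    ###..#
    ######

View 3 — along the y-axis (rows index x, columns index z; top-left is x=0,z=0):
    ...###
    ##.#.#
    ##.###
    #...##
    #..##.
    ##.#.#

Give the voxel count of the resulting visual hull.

full grid |V| = 216
V1 x: intersect with YZ mask (27 set) -- 162 left
V2 z: intersect with XY mask (25 set) -- 113 left
V3 y: intersect with XZ mask (22 set) -- 61 left

|visual hull| = 61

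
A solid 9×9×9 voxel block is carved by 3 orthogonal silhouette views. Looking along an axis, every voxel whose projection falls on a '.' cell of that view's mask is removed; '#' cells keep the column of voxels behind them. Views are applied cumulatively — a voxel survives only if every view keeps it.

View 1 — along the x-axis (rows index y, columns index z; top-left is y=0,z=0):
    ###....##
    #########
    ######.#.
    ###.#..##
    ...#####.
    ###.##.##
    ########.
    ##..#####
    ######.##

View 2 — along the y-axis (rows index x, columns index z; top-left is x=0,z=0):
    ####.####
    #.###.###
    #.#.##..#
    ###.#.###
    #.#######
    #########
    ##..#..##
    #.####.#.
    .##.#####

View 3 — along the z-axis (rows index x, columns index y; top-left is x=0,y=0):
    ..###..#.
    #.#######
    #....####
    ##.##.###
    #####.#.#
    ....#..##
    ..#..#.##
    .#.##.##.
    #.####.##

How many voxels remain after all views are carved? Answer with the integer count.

voxel count = 262

before carving: 729 voxels (9×9×9)
after view 1 [x-axis, 62 of 81 cells solid] → remaining = 558
after view 2 [y-axis, 62 of 81 cells solid] → remaining = 435
after view 3 [z-axis, 50 of 81 cells solid] → remaining = 262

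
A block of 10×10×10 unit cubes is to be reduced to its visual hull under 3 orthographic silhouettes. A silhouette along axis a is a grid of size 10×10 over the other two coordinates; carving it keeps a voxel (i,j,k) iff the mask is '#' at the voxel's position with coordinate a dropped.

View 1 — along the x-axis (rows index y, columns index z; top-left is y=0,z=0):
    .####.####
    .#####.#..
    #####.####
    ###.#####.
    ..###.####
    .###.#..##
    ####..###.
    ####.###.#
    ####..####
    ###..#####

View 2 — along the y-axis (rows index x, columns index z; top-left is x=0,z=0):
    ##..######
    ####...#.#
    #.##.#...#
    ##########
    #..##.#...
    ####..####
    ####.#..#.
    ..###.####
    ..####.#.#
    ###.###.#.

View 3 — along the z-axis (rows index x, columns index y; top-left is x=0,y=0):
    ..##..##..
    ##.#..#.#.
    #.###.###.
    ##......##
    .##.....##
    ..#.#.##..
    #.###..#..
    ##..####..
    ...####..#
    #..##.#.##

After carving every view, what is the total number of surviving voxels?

voxel count = 249

start: 10×10×10 = 1000 voxels
after view 1 [x-axis, 75 of 100 cells solid] → remaining = 750
after view 2 [y-axis, 67 of 100 cells solid] → remaining = 505
after view 3 [z-axis, 50 of 100 cells solid] → remaining = 249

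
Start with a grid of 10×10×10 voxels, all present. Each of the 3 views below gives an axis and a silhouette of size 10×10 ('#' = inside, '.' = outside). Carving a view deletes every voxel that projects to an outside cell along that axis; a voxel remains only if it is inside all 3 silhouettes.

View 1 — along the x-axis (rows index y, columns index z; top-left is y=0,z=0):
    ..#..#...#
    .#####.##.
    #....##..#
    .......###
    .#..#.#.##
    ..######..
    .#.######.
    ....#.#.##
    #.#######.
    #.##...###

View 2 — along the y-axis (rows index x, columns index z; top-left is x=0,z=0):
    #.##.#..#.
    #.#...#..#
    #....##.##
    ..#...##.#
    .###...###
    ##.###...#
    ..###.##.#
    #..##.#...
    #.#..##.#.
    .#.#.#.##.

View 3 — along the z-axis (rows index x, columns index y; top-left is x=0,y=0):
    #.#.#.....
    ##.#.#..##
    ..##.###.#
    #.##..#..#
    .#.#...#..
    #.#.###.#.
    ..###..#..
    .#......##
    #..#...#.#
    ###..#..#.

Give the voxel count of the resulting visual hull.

114 voxels

full grid |V| = 1000
step 1: project along x, AND mask (53/100) → |grid| = 530
step 2: project along y, AND mask (50/100) → |grid| = 266
step 3: project along z, AND mask (45/100) → |grid| = 114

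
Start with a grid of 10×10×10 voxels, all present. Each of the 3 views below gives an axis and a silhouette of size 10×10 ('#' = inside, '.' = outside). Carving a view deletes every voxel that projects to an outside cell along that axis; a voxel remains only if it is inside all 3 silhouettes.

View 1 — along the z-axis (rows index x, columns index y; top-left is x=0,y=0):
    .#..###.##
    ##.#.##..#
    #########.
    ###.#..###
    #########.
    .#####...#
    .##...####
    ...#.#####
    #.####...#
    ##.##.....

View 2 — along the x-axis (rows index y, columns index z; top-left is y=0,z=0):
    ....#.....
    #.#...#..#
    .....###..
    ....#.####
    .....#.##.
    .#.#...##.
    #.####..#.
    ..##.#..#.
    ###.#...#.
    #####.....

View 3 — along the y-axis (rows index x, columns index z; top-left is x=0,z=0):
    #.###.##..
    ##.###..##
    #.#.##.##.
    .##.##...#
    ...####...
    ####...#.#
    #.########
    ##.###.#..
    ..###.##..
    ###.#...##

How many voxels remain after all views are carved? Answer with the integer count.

remaining voxels: 164

start: 10×10×10 = 1000 voxels
carve view 1 (along z, XY-mask fill 65/100): 650 voxels remain
carve view 2 (along x, YZ-mask fill 40/100): 261 voxels remain
carve view 3 (along y, XZ-mask fill 60/100): 164 voxels remain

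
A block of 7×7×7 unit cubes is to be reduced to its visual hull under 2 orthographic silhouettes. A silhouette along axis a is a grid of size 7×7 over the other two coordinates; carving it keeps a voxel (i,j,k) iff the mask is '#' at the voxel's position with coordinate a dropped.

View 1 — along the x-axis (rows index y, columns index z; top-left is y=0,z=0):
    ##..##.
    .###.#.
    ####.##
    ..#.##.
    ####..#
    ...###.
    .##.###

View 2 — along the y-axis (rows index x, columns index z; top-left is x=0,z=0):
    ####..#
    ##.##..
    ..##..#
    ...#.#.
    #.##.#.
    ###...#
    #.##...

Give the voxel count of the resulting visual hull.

104 voxels

start: 7×7×7 = 343 voxels
V1 x: intersect with YZ mask (30 set) -- 210 left
V2 y: intersect with XZ mask (25 set) -- 104 left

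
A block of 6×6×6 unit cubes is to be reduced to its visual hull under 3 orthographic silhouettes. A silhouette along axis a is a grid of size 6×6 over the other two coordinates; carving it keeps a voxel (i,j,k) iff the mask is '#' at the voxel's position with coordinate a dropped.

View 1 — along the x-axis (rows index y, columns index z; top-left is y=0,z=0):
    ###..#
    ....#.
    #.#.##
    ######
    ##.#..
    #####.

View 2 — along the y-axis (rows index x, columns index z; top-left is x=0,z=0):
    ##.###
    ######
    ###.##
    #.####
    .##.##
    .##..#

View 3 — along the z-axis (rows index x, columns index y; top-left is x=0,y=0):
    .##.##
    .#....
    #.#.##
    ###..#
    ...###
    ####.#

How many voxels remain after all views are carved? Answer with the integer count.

start: 6×6×6 = 216 voxels
carve view 1 (along x, YZ-mask fill 23/36): 138 voxels remain
carve view 2 (along y, XZ-mask fill 28/36): 107 voxels remain
carve view 3 (along z, XY-mask fill 21/36): 56 voxels remain

voxel count = 56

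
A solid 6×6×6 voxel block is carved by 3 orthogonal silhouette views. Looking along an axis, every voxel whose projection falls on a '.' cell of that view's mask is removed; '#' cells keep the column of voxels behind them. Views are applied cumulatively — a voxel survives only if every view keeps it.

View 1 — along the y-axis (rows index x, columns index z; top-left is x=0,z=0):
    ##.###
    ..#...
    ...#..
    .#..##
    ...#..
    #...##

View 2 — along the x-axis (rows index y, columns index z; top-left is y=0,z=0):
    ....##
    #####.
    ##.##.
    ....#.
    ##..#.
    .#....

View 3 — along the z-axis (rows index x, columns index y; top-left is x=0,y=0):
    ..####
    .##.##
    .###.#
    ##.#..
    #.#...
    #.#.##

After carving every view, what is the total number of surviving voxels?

full grid |V| = 216
after view 1 [y-axis, 14 of 36 cells solid] → remaining = 84
after view 2 [x-axis, 16 of 36 cells solid] → remaining = 39
after view 3 [z-axis, 21 of 36 cells solid] → remaining = 24

24 voxels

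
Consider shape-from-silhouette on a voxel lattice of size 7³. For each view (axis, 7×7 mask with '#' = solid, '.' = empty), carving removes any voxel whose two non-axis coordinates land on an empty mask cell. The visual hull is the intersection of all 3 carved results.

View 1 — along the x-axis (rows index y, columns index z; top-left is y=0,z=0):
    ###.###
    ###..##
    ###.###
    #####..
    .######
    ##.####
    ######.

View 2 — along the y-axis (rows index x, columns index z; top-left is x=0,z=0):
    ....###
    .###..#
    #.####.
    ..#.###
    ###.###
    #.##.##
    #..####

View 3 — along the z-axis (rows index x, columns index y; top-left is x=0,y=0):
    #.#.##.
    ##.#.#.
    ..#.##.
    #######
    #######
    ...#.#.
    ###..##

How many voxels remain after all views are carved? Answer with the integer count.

122 voxels

initial block: 7^3 = 343
after view 1 [x-axis, 40 of 49 cells solid] → remaining = 280
after view 2 [y-axis, 32 of 49 cells solid] → remaining = 180
after view 3 [z-axis, 32 of 49 cells solid] → remaining = 122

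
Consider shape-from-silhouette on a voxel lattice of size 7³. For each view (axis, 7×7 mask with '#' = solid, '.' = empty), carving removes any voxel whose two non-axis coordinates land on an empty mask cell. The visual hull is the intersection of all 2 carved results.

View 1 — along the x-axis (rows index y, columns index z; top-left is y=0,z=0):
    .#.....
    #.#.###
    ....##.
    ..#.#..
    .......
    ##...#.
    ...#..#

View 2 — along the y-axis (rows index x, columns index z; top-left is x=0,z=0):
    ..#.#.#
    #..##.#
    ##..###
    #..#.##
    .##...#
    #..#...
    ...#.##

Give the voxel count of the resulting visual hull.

full grid |V| = 343
V1 x: intersect with YZ mask (15 set) -- 105 left
V2 y: intersect with XZ mask (24 set) -- 50 left

|visual hull| = 50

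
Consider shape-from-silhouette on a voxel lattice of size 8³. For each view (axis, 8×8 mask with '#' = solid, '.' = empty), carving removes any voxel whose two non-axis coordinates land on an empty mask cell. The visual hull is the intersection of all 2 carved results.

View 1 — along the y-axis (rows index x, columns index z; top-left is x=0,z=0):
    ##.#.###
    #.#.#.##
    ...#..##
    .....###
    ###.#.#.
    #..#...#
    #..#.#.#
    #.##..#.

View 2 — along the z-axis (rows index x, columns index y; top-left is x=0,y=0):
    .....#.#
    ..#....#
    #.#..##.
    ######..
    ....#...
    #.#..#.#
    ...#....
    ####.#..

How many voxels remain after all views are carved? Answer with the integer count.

before carving: 512 voxels (8×8×8)
[1] y-view keeps 33 columns → grid now 264
[2] z-view keeps 25 columns → grid now 93

remaining voxels: 93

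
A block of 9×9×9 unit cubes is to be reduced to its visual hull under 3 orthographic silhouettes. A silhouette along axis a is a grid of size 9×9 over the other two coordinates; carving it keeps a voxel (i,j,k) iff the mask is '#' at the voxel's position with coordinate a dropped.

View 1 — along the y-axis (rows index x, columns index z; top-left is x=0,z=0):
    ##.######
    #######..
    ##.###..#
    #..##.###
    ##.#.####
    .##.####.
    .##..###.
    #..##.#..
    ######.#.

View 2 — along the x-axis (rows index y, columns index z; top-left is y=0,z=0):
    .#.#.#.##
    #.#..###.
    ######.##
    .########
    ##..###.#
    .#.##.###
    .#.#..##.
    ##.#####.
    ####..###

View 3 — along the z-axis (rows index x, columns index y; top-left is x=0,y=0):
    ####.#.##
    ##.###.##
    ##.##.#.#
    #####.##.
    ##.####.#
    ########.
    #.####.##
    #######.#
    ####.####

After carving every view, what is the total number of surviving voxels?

|visual hull| = 279

start: 9×9×9 = 729 voxels
after view 1 [y-axis, 56 of 81 cells solid] → remaining = 504
after view 2 [x-axis, 56 of 81 cells solid] → remaining = 354
after view 3 [z-axis, 65 of 81 cells solid] → remaining = 279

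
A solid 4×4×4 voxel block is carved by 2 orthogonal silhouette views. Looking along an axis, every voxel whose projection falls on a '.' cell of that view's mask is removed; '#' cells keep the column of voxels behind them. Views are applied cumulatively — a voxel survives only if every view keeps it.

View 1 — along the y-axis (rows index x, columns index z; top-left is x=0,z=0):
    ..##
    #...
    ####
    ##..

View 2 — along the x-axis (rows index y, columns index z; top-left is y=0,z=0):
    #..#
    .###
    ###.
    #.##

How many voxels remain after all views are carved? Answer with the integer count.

full grid |V| = 64
after view 1 [y-axis, 9 of 16 cells solid] → remaining = 36
after view 2 [x-axis, 11 of 16 cells solid] → remaining = 25

remaining voxels: 25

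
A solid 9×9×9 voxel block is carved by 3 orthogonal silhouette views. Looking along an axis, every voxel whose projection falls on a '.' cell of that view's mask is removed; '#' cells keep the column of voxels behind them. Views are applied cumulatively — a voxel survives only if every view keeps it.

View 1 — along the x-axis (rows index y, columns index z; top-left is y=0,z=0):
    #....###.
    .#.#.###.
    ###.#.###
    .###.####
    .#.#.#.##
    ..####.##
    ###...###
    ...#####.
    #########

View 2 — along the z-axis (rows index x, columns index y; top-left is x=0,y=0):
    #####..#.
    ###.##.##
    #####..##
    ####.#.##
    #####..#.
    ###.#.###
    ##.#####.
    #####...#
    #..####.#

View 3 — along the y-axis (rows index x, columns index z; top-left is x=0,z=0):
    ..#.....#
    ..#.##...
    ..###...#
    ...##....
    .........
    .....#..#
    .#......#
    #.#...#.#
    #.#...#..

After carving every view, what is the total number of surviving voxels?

85 voxels

initial block: 9^3 = 729
carve view 1 (along x, YZ-mask fill 54/81): 486 voxels remain
carve view 2 (along z, XY-mask fill 59/81): 345 voxels remain
carve view 3 (along y, XZ-mask fill 22/81): 85 voxels remain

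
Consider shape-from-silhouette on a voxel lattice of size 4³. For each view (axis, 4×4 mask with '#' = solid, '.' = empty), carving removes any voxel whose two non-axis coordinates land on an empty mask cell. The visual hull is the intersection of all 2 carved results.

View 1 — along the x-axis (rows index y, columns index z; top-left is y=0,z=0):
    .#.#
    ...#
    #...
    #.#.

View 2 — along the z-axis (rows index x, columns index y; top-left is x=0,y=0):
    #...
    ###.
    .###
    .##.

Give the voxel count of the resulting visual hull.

before carving: 64 voxels (4×4×4)
carve view 1 (along x, YZ-mask fill 6/16): 24 voxels remain
carve view 2 (along z, XY-mask fill 9/16): 12 voxels remain

voxel count = 12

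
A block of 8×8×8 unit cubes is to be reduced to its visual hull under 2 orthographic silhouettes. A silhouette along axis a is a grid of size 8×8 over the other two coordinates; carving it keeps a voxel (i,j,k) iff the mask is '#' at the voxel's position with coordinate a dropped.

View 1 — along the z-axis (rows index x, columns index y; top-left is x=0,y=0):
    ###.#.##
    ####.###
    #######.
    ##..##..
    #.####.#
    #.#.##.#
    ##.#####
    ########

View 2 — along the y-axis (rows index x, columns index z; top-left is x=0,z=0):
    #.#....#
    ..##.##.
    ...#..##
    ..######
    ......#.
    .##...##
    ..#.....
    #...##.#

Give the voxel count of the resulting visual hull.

full grid |V| = 512
[1] z-view keeps 50 columns → grid now 400
[2] y-view keeps 26 columns → grid now 156

voxel count = 156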